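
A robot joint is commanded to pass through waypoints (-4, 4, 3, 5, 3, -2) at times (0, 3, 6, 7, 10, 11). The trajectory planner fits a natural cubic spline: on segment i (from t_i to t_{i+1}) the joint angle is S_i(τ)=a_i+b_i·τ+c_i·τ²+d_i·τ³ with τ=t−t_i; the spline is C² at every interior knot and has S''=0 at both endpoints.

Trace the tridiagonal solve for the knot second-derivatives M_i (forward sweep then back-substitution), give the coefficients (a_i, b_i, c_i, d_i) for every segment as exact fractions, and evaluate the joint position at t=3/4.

Δ: Δ0=8/3, Δ1=-1/3, Δ2=2, Δ3=-2/3, Δ4=-5
row 1: diag=12, rhs=-18; c'=1/4, d'=-3/2
row 2: denom=8−3·1/4=29/4; d'=(14−3·-3/2)/(29/4)=74/29
row 3: denom=8−1·4/29=228/29; d'=(-16−1·74/29)/(228/29)=-269/114
row 4: denom=8−3·29/76=521/76; d'=(-26−3·-269/114)/(521/76)=-1438/521
back: M4=-1438/521
back: M3=-269/114−29/76·-1438/521=-2042/1563
back: M2=74/29−4/29·-2042/1563=4270/1563
back: M1=-3/2−1/4·4270/1563=-3412/1563
M: M0=0, M1=-3412/1563, M2=4270/1563, M3=-2042/1563, M4=-1438/521, M5=0
seg 0: a=-4, c=M0/2=0, d=(M1−M0)/(6·3)=-1706/14067, b=Δ0−h0·(2M0+M1)/6=1958/521
seg 1: a=4, c=M1/2=-1706/1563, d=(M2−M1)/(6·3)=3841/14067, b=Δ1−h1·(2M1+M2)/6=252/521
seg 2: a=3, c=M2/2=2135/1563, d=(M3−M2)/(6·1)=-1052/1563, b=Δ2−h2·(2M2+M3)/6=681/521
seg 3: a=5, c=M3/2=-1021/1563, d=(M4−M3)/(6·3)=-1136/14067, b=Δ3−h3·(2M3+M4)/6=3157/1563
seg 4: a=3, c=M4/2=-719/521, d=(M5−M4)/(6·1)=719/1563, b=Δ4−h4·(2M4+M5)/6=-6377/1563
t_q=3/4 → seg 0, τ=3/4; S=-4+1958/521·τ+0·τ²+-1706/14067·τ³=-20549/16672

  seg 0: a=-4 b=1958/521 c=0 d=-1706/14067
  seg 1: a=4 b=252/521 c=-1706/1563 d=3841/14067
  seg 2: a=3 b=681/521 c=2135/1563 d=-1052/1563
  seg 3: a=5 b=3157/1563 c=-1021/1563 d=-1136/14067
  seg 4: a=3 b=-6377/1563 c=-719/521 d=719/1563
S(3/4) = -20549/16672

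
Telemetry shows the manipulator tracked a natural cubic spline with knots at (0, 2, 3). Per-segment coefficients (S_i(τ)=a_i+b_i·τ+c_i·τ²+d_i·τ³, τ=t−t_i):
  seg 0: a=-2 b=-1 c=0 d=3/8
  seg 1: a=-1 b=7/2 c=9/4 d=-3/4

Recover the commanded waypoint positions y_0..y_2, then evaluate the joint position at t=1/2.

y_0=-2 y_1=-1 y_2=4
S(1/2) = -157/64

y_0 = S_0(0) = a_0 = -2
y_1 = S_1(0) = a_1 = -1
y_2 = S_1(1) = 4
t_q=1/2 is in segment 0 (τ=1/2); S_0(τ)=-157/64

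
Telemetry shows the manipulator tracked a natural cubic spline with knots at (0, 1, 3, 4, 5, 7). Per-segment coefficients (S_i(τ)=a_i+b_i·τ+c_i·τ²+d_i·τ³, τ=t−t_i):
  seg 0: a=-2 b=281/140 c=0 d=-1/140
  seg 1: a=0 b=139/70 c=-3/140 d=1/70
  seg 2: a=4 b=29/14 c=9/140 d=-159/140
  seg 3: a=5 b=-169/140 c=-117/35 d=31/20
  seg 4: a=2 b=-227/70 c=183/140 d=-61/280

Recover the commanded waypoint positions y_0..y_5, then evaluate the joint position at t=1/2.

y_0 = S_0(0) = a_0 = -2
y_1 = S_1(0) = a_1 = 0
y_2 = S_2(0) = a_2 = 4
y_3 = S_3(0) = a_3 = 5
y_4 = S_4(0) = a_4 = 2
y_5 = S_4(2) = -1
t_q=1/2 is in segment 0 (τ=1/2); S_0(τ)=-1117/1120

y_0=-2 y_1=0 y_2=4 y_3=5 y_4=2 y_5=-1
S(1/2) = -1117/1120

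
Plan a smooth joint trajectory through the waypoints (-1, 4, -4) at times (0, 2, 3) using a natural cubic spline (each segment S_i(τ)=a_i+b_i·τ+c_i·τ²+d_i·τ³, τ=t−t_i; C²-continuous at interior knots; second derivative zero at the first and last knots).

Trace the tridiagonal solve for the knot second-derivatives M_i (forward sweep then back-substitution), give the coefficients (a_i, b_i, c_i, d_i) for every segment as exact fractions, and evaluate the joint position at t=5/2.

Δ: Δ0=5/2, Δ1=-8
row 1: diag=6, rhs=-63; c'=1/6, d'=-21/2
back: M1=-21/2
M: M0=0, M1=-21/2, M2=0
seg 0: a=-1, c=M0/2=0, d=(M1−M0)/(6·2)=-7/8, b=Δ0−h0·(2M0+M1)/6=6
seg 1: a=4, c=M1/2=-21/4, d=(M2−M1)/(6·1)=7/4, b=Δ1−h1·(2M1+M2)/6=-9/2
t_q=5/2 → seg 1, τ=1/2; S=4+-9/2·τ+-21/4·τ²+7/4·τ³=21/32

  seg 0: a=-1 b=6 c=0 d=-7/8
  seg 1: a=4 b=-9/2 c=-21/4 d=7/4
S(5/2) = 21/32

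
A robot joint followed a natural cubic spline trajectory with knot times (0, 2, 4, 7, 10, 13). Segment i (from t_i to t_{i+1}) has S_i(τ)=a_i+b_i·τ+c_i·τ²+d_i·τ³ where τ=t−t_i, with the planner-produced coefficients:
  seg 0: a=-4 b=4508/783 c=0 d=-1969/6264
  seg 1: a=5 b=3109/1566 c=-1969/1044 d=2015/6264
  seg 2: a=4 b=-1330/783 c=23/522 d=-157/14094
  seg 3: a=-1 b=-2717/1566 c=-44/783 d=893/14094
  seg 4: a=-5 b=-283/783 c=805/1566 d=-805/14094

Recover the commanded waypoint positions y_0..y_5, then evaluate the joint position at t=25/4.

y_0=-4 y_1=5 y_2=4 y_3=-1 y_4=-5 y_5=-3
S(25/4) = 3055/11136

y_0 = S_0(0) = a_0 = -4
y_1 = S_1(0) = a_1 = 5
y_2 = S_2(0) = a_2 = 4
y_3 = S_3(0) = a_3 = -1
y_4 = S_4(0) = a_4 = -5
y_5 = S_4(3) = -3
t_q=25/4 is in segment 2 (τ=9/4); S_2(τ)=3055/11136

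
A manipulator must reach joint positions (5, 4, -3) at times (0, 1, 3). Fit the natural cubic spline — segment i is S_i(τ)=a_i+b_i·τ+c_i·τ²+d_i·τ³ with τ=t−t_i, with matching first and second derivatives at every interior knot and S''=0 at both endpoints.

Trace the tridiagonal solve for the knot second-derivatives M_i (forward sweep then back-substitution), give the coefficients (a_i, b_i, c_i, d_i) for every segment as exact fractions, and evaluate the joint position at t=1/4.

Δ: Δ0=-1, Δ1=-7/2
row 1: diag=6, rhs=-15; c'=1/3, d'=-5/2
back: M1=-5/2
M: M0=0, M1=-5/2, M2=0
seg 0: a=5, c=M0/2=0, d=(M1−M0)/(6·1)=-5/12, b=Δ0−h0·(2M0+M1)/6=-7/12
seg 1: a=4, c=M1/2=-5/4, d=(M2−M1)/(6·2)=5/24, b=Δ1−h1·(2M1+M2)/6=-11/6
t_q=1/4 → seg 0, τ=1/4; S=5+-7/12·τ+0·τ²+-5/12·τ³=1241/256

  seg 0: a=5 b=-7/12 c=0 d=-5/12
  seg 1: a=4 b=-11/6 c=-5/4 d=5/24
S(1/4) = 1241/256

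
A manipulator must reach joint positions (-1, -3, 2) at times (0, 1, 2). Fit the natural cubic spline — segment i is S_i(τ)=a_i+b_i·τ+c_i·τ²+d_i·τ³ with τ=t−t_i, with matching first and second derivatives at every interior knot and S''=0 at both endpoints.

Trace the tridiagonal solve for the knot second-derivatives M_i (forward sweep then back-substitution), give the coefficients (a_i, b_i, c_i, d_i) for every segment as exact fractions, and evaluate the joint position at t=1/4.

  seg 0: a=-1 b=-15/4 c=0 d=7/4
  seg 1: a=-3 b=3/2 c=21/4 d=-7/4
S(1/4) = -489/256

Δ: Δ0=-2, Δ1=5
row 1: diag=4, rhs=42; c'=1/4, d'=21/2
back: M1=21/2
M: M0=0, M1=21/2, M2=0
seg 0: a=-1, c=M0/2=0, d=(M1−M0)/(6·1)=7/4, b=Δ0−h0·(2M0+M1)/6=-15/4
seg 1: a=-3, c=M1/2=21/4, d=(M2−M1)/(6·1)=-7/4, b=Δ1−h1·(2M1+M2)/6=3/2
t_q=1/4 → seg 0, τ=1/4; S=-1+-15/4·τ+0·τ²+7/4·τ³=-489/256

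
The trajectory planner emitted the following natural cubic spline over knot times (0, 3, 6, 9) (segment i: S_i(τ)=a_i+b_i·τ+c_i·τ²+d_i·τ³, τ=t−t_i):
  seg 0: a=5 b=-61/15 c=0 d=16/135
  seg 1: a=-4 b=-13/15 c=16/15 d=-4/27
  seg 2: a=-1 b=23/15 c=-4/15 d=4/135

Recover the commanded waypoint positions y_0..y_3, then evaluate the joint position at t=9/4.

y_0 = S_0(0) = a_0 = 5
y_1 = S_1(0) = a_1 = -4
y_2 = S_2(0) = a_2 = -1
y_3 = S_2(3) = 2
t_q=9/4 is in segment 0 (τ=9/4); S_0(τ)=-14/5

y_0=5 y_1=-4 y_2=-1 y_3=2
S(9/4) = -14/5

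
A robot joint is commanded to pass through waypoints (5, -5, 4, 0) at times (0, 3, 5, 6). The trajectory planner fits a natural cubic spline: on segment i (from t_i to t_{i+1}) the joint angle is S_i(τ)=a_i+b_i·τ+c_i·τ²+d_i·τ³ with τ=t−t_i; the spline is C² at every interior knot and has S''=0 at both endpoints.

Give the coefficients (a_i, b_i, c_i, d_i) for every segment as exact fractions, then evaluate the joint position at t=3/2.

  seg 0: a=5 b=-142/21 c=0 d=8/21
  seg 1: a=-5 b=74/21 c=24/7 d=-247/168
  seg 2: a=4 b=-17/42 c=-151/28 d=151/84
S(3/2) = -27/7

Δ: Δ0=-10/3, Δ1=9/2, Δ2=-4
row 1: diag=10, rhs=47; c'=1/5, d'=47/10
row 2: denom=6−2·1/5=28/5; d'=(-51−2·47/10)/(28/5)=-151/14
back: M2=-151/14
back: M1=47/10−1/5·-151/14=48/7
M: M0=0, M1=48/7, M2=-151/14, M3=0
seg 0: a=5, c=M0/2=0, d=(M1−M0)/(6·3)=8/21, b=Δ0−h0·(2M0+M1)/6=-142/21
seg 1: a=-5, c=M1/2=24/7, d=(M2−M1)/(6·2)=-247/168, b=Δ1−h1·(2M1+M2)/6=74/21
seg 2: a=4, c=M2/2=-151/28, d=(M3−M2)/(6·1)=151/84, b=Δ2−h2·(2M2+M3)/6=-17/42
t_q=3/2 → seg 0, τ=3/2; S=5+-142/21·τ+0·τ²+8/21·τ³=-27/7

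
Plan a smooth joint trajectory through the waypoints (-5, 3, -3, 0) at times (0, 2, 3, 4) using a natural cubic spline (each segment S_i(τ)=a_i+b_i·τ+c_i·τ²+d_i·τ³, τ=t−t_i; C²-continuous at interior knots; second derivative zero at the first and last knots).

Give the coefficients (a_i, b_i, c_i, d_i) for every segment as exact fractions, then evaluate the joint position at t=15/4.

Δ: Δ0=4, Δ1=-6, Δ2=3
row 1: diag=6, rhs=-60; c'=1/6, d'=-10
row 2: denom=4−1·1/6=23/6; d'=(54−1·-10)/(23/6)=384/23
back: M2=384/23
back: M1=-10−1/6·384/23=-294/23
M: M0=0, M1=-294/23, M2=384/23, M3=0
seg 0: a=-5, c=M0/2=0, d=(M1−M0)/(6·2)=-49/46, b=Δ0−h0·(2M0+M1)/6=190/23
seg 1: a=3, c=M1/2=-147/23, d=(M2−M1)/(6·1)=113/23, b=Δ1−h1·(2M1+M2)/6=-104/23
seg 2: a=-3, c=M2/2=192/23, d=(M3−M2)/(6·1)=-64/23, b=Δ2−h2·(2M2+M3)/6=-59/23
t_q=15/4 → seg 2, τ=3/4; S=-3+-59/23·τ+192/23·τ²+-64/23·τ³=-129/92

  seg 0: a=-5 b=190/23 c=0 d=-49/46
  seg 1: a=3 b=-104/23 c=-147/23 d=113/23
  seg 2: a=-3 b=-59/23 c=192/23 d=-64/23
S(15/4) = -129/92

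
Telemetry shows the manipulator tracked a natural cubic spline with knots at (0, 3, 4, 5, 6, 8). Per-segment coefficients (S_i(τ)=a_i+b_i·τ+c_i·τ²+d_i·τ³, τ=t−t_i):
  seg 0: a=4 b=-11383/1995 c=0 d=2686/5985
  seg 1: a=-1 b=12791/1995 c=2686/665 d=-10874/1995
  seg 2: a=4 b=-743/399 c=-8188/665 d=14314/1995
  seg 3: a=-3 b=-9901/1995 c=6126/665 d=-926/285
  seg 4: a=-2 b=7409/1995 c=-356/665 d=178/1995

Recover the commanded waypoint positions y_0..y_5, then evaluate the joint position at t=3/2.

y_0=4 y_1=-1 y_2=4 y_3=-3 y_4=-2 y_5=4
S(3/2) = -8097/2660

y_0 = S_0(0) = a_0 = 4
y_1 = S_1(0) = a_1 = -1
y_2 = S_2(0) = a_2 = 4
y_3 = S_3(0) = a_3 = -3
y_4 = S_4(0) = a_4 = -2
y_5 = S_4(2) = 4
t_q=3/2 is in segment 0 (τ=3/2); S_0(τ)=-8097/2660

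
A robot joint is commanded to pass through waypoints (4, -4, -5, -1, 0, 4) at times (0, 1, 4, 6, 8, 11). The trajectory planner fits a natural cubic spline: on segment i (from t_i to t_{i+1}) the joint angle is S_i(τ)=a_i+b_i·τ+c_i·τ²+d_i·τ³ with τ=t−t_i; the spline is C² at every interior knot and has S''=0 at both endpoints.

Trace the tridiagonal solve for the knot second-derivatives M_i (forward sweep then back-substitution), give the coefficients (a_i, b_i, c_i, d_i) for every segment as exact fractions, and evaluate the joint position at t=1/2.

  seg 0: a=4 b=-242/27 c=0 d=26/27
  seg 1: a=-4 b=-164/27 c=26/9 d=-79/243
  seg 2: a=-5 b=67/27 c=-1/27 d=-11/108
  seg 3: a=-1 b=10/9 c=-35/54 d=37/216
  seg 4: a=0 b=31/54 c=41/108 d=-41/972
S(1/2) = -13/36

Δ: Δ0=-8, Δ1=-1/3, Δ2=2, Δ3=1/2, Δ4=4/3
row 1: diag=8, rhs=46; c'=3/8, d'=23/4
row 2: denom=10−3·3/8=71/8; d'=(14−3·23/4)/(71/8)=-26/71
row 3: denom=8−2·16/71=536/71; d'=(-9−2·-26/71)/(536/71)=-587/536
row 4: denom=10−2·71/268=1269/134; d'=(5−2·-587/536)/(1269/134)=41/54
back: M4=41/54
back: M3=-587/536−71/268·41/54=-35/27
back: M2=-26/71−16/71·-35/27=-2/27
back: M1=23/4−3/8·-2/27=52/9
M: M0=0, M1=52/9, M2=-2/27, M3=-35/27, M4=41/54, M5=0
seg 0: a=4, c=M0/2=0, d=(M1−M0)/(6·1)=26/27, b=Δ0−h0·(2M0+M1)/6=-242/27
seg 1: a=-4, c=M1/2=26/9, d=(M2−M1)/(6·3)=-79/243, b=Δ1−h1·(2M1+M2)/6=-164/27
seg 2: a=-5, c=M2/2=-1/27, d=(M3−M2)/(6·2)=-11/108, b=Δ2−h2·(2M2+M3)/6=67/27
seg 3: a=-1, c=M3/2=-35/54, d=(M4−M3)/(6·2)=37/216, b=Δ3−h3·(2M3+M4)/6=10/9
seg 4: a=0, c=M4/2=41/108, d=(M5−M4)/(6·3)=-41/972, b=Δ4−h4·(2M4+M5)/6=31/54
t_q=1/2 → seg 0, τ=1/2; S=4+-242/27·τ+0·τ²+26/27·τ³=-13/36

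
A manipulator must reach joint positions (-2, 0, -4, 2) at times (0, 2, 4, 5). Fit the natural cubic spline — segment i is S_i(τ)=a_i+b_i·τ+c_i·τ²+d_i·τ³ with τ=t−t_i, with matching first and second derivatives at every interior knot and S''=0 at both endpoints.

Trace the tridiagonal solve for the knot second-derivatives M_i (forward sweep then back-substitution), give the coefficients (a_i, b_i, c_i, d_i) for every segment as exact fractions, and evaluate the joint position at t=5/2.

  seg 0: a=-2 b=28/11 c=0 d=-17/44
  seg 1: a=0 b=-23/11 c=-51/22 d=13/11
  seg 2: a=-4 b=31/11 c=105/22 d=-35/22
S(5/2) = -65/44

Δ: Δ0=1, Δ1=-2, Δ2=6
row 1: diag=8, rhs=-18; c'=1/4, d'=-9/4
row 2: denom=6−2·1/4=11/2; d'=(48−2·-9/4)/(11/2)=105/11
back: M2=105/11
back: M1=-9/4−1/4·105/11=-51/11
M: M0=0, M1=-51/11, M2=105/11, M3=0
seg 0: a=-2, c=M0/2=0, d=(M1−M0)/(6·2)=-17/44, b=Δ0−h0·(2M0+M1)/6=28/11
seg 1: a=0, c=M1/2=-51/22, d=(M2−M1)/(6·2)=13/11, b=Δ1−h1·(2M1+M2)/6=-23/11
seg 2: a=-4, c=M2/2=105/22, d=(M3−M2)/(6·1)=-35/22, b=Δ2−h2·(2M2+M3)/6=31/11
t_q=5/2 → seg 1, τ=1/2; S=0+-23/11·τ+-51/22·τ²+13/11·τ³=-65/44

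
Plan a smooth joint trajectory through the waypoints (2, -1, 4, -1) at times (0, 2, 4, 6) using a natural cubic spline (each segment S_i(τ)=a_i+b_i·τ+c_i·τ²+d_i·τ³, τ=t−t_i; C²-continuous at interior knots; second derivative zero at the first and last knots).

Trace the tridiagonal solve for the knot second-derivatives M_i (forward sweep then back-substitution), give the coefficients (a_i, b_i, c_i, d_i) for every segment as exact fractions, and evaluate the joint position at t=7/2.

  seg 0: a=2 b=-29/10 c=0 d=7/20
  seg 1: a=-1 b=13/10 c=21/10 d=-3/4
  seg 2: a=4 b=7/10 c=-12/5 d=2/5
S(7/2) = 503/160

Δ: Δ0=-3/2, Δ1=5/2, Δ2=-5/2
row 1: diag=8, rhs=24; c'=1/4, d'=3
row 2: denom=8−2·1/4=15/2; d'=(-30−2·3)/(15/2)=-24/5
back: M2=-24/5
back: M1=3−1/4·-24/5=21/5
M: M0=0, M1=21/5, M2=-24/5, M3=0
seg 0: a=2, c=M0/2=0, d=(M1−M0)/(6·2)=7/20, b=Δ0−h0·(2M0+M1)/6=-29/10
seg 1: a=-1, c=M1/2=21/10, d=(M2−M1)/(6·2)=-3/4, b=Δ1−h1·(2M1+M2)/6=13/10
seg 2: a=4, c=M2/2=-12/5, d=(M3−M2)/(6·2)=2/5, b=Δ2−h2·(2M2+M3)/6=7/10
t_q=7/2 → seg 1, τ=3/2; S=-1+13/10·τ+21/10·τ²+-3/4·τ³=503/160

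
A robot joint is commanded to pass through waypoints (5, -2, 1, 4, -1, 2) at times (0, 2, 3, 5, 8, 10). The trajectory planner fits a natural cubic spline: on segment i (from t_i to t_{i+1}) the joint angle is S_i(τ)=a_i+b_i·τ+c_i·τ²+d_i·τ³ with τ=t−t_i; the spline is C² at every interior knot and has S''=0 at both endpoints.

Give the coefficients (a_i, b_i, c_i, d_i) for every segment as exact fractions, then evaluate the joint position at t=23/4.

  seg 0: a=5 b=-101963/17670 c=0 d=20059/35340
  seg 1: a=-2 b=18391/17670 c=20059/5890 d=-12779/8835
  seg 2: a=1 b=62071/17670 c=-5499/5890 d=-643/17670
  seg 3: a=4 b=-11633/17670 c=-1357/1178 d=7208/26505
  seg 4: a=-1 b=-4019/17670 c=7631/5890 d=-7631/35340
S(23/4) = 56035/18848

Δ: Δ0=-7/2, Δ1=3, Δ2=3/2, Δ3=-5/3, Δ4=3/2
row 1: diag=6, rhs=39; c'=1/6, d'=13/2
row 2: denom=6−1·1/6=35/6; d'=(-9−1·13/2)/(35/6)=-93/35
row 3: denom=10−2·12/35=326/35; d'=(-19−2·-93/35)/(326/35)=-479/326
row 4: denom=10−3·105/326=2945/326; d'=(19−3·-479/326)/(2945/326)=7631/2945
back: M4=7631/2945
back: M3=-479/326−105/326·7631/2945=-1357/589
back: M2=-93/35−12/35·-1357/589=-5499/2945
back: M1=13/2−1/6·-5499/2945=20059/2945
M: M0=0, M1=20059/2945, M2=-5499/2945, M3=-1357/589, M4=7631/2945, M5=0
seg 0: a=5, c=M0/2=0, d=(M1−M0)/(6·2)=20059/35340, b=Δ0−h0·(2M0+M1)/6=-101963/17670
seg 1: a=-2, c=M1/2=20059/5890, d=(M2−M1)/(6·1)=-12779/8835, b=Δ1−h1·(2M1+M2)/6=18391/17670
seg 2: a=1, c=M2/2=-5499/5890, d=(M3−M2)/(6·2)=-643/17670, b=Δ2−h2·(2M2+M3)/6=62071/17670
seg 3: a=4, c=M3/2=-1357/1178, d=(M4−M3)/(6·3)=7208/26505, b=Δ3−h3·(2M3+M4)/6=-11633/17670
seg 4: a=-1, c=M4/2=7631/5890, d=(M5−M4)/(6·2)=-7631/35340, b=Δ4−h4·(2M4+M5)/6=-4019/17670
t_q=23/4 → seg 3, τ=3/4; S=4+-11633/17670·τ+-1357/1178·τ²+7208/26505·τ³=56035/18848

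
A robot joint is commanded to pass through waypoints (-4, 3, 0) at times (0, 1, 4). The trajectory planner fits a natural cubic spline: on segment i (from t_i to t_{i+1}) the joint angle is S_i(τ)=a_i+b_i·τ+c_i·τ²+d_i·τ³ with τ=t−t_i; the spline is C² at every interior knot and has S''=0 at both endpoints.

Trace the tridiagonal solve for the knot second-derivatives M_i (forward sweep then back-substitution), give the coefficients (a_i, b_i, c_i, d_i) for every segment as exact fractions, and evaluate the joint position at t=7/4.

Δ: Δ0=7, Δ1=-1
row 1: diag=8, rhs=-48; c'=3/8, d'=-6
back: M1=-6
M: M0=0, M1=-6, M2=0
seg 0: a=-4, c=M0/2=0, d=(M1−M0)/(6·1)=-1, b=Δ0−h0·(2M0+M1)/6=8
seg 1: a=3, c=M1/2=-3, d=(M2−M1)/(6·3)=1/3, b=Δ1−h1·(2M1+M2)/6=5
t_q=7/4 → seg 1, τ=3/4; S=3+5·τ+-3·τ²+1/3·τ³=333/64

  seg 0: a=-4 b=8 c=0 d=-1
  seg 1: a=3 b=5 c=-3 d=1/3
S(7/4) = 333/64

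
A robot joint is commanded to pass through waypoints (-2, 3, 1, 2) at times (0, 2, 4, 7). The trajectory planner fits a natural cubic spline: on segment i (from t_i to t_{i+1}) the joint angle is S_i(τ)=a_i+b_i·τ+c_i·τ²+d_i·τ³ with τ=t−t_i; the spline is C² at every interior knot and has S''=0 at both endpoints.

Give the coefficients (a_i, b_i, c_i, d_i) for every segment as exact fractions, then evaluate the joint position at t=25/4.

  seg 0: a=-2 b=199/57 c=0 d=-113/456
  seg 1: a=3 b=59/114 c=-113/76 d=83/228
  seg 2: a=1 b=-121/114 c=53/76 d=-53/684
S(25/4) = 6127/4864

Δ: Δ0=5/2, Δ1=-1, Δ2=1/3
row 1: diag=8, rhs=-21; c'=1/4, d'=-21/8
row 2: denom=10−2·1/4=19/2; d'=(8−2·-21/8)/(19/2)=53/38
back: M2=53/38
back: M1=-21/8−1/4·53/38=-113/38
M: M0=0, M1=-113/38, M2=53/38, M3=0
seg 0: a=-2, c=M0/2=0, d=(M1−M0)/(6·2)=-113/456, b=Δ0−h0·(2M0+M1)/6=199/57
seg 1: a=3, c=M1/2=-113/76, d=(M2−M1)/(6·2)=83/228, b=Δ1−h1·(2M1+M2)/6=59/114
seg 2: a=1, c=M2/2=53/76, d=(M3−M2)/(6·3)=-53/684, b=Δ2−h2·(2M2+M3)/6=-121/114
t_q=25/4 → seg 2, τ=9/4; S=1+-121/114·τ+53/76·τ²+-53/684·τ³=6127/4864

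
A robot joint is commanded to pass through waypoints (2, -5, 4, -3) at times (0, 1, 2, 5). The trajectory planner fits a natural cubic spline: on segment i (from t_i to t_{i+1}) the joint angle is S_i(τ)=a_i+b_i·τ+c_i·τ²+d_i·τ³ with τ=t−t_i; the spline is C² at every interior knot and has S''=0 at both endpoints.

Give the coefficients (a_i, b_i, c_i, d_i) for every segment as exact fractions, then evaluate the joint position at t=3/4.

Δ: Δ0=-7, Δ1=9, Δ2=-7/3
row 1: diag=4, rhs=96; c'=1/4, d'=24
row 2: denom=8−1·1/4=31/4; d'=(-68−1·24)/(31/4)=-368/31
back: M2=-368/31
back: M1=24−1/4·-368/31=836/31
M: M0=0, M1=836/31, M2=-368/31, M3=0
seg 0: a=2, c=M0/2=0, d=(M1−M0)/(6·1)=418/93, b=Δ0−h0·(2M0+M1)/6=-1069/93
seg 1: a=-5, c=M1/2=418/31, d=(M2−M1)/(6·1)=-602/93, b=Δ1−h1·(2M1+M2)/6=185/93
seg 2: a=4, c=M2/2=-184/31, d=(M3−M2)/(6·3)=184/279, b=Δ2−h2·(2M2+M3)/6=887/93
t_q=3/4 → seg 0, τ=3/4; S=2+-1069/93·τ+0·τ²+418/93·τ³=-4687/992

  seg 0: a=2 b=-1069/93 c=0 d=418/93
  seg 1: a=-5 b=185/93 c=418/31 d=-602/93
  seg 2: a=4 b=887/93 c=-184/31 d=184/279
S(3/4) = -4687/992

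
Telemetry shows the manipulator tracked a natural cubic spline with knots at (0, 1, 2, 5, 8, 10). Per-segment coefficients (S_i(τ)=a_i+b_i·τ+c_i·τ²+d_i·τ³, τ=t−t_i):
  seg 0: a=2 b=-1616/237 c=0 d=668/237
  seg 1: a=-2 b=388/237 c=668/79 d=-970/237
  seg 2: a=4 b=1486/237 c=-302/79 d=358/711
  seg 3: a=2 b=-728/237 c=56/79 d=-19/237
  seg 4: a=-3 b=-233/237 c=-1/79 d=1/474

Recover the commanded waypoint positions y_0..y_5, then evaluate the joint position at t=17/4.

y_0 = S_0(0) = a_0 = 2
y_1 = S_1(0) = a_1 = -2
y_2 = S_2(0) = a_2 = 4
y_3 = S_3(0) = a_3 = 2
y_4 = S_4(0) = a_4 = -3
y_5 = S_4(2) = -5
t_q=17/4 is in segment 2 (τ=9/4); S_2(τ)=11351/2528

y_0=2 y_1=-2 y_2=4 y_3=2 y_4=-3 y_5=-5
S(17/4) = 11351/2528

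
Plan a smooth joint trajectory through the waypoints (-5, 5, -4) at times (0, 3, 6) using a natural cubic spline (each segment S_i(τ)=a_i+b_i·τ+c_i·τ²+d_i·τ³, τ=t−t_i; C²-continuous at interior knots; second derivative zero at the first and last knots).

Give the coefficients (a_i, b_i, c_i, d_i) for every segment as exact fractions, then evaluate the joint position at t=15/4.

Δ: Δ0=10/3, Δ1=-3
row 1: diag=12, rhs=-38; c'=1/4, d'=-19/6
back: M1=-19/6
M: M0=0, M1=-19/6, M2=0
seg 0: a=-5, c=M0/2=0, d=(M1−M0)/(6·3)=-19/108, b=Δ0−h0·(2M0+M1)/6=59/12
seg 1: a=5, c=M1/2=-19/12, d=(M2−M1)/(6·3)=19/108, b=Δ1−h1·(2M1+M2)/6=1/6
t_q=15/4 → seg 1, τ=3/4; S=5+1/6·τ+-19/12·τ²+19/108·τ³=1103/256

  seg 0: a=-5 b=59/12 c=0 d=-19/108
  seg 1: a=5 b=1/6 c=-19/12 d=19/108
S(15/4) = 1103/256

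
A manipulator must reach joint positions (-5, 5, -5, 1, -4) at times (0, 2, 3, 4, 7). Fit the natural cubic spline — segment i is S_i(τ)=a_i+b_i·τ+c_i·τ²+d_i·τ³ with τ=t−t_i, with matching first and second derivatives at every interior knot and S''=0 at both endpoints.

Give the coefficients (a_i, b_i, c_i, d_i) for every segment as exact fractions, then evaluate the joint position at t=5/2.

  seg 0: a=-5 b=3137/267 c=0 d=-901/534
  seg 1: a=5 b=-2269/267 c=-901/89 d=2302/267
  seg 2: a=-5 b=-769/267 c=1401/89 d=-1832/267
  seg 3: a=1 b=2141/267 c=-431/89 d=431/801
S(5/2) = -125/178

Δ: Δ0=5, Δ1=-10, Δ2=6, Δ3=-5/3
row 1: diag=6, rhs=-90; c'=1/6, d'=-15
row 2: denom=4−1·1/6=23/6; d'=(96−1·-15)/(23/6)=666/23
row 3: denom=8−1·6/23=178/23; d'=(-46−1·666/23)/(178/23)=-862/89
back: M3=-862/89
back: M2=666/23−6/23·-862/89=2802/89
back: M1=-15−1/6·2802/89=-1802/89
M: M0=0, M1=-1802/89, M2=2802/89, M3=-862/89, M4=0
seg 0: a=-5, c=M0/2=0, d=(M1−M0)/(6·2)=-901/534, b=Δ0−h0·(2M0+M1)/6=3137/267
seg 1: a=5, c=M1/2=-901/89, d=(M2−M1)/(6·1)=2302/267, b=Δ1−h1·(2M1+M2)/6=-2269/267
seg 2: a=-5, c=M2/2=1401/89, d=(M3−M2)/(6·1)=-1832/267, b=Δ2−h2·(2M2+M3)/6=-769/267
seg 3: a=1, c=M3/2=-431/89, d=(M4−M3)/(6·3)=431/801, b=Δ3−h3·(2M3+M4)/6=2141/267
t_q=5/2 → seg 1, τ=1/2; S=5+-2269/267·τ+-901/89·τ²+2302/267·τ³=-125/178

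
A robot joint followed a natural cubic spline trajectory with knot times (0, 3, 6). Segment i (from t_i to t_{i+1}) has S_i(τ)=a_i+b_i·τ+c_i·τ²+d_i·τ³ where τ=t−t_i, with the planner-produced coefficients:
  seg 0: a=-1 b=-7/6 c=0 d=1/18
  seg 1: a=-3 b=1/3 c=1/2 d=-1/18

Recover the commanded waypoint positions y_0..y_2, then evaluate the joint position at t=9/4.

y_0 = S_0(0) = a_0 = -1
y_1 = S_1(0) = a_1 = -3
y_2 = S_1(3) = 1
t_q=9/4 is in segment 0 (τ=9/4); S_0(τ)=-383/128

y_0=-1 y_1=-3 y_2=1
S(9/4) = -383/128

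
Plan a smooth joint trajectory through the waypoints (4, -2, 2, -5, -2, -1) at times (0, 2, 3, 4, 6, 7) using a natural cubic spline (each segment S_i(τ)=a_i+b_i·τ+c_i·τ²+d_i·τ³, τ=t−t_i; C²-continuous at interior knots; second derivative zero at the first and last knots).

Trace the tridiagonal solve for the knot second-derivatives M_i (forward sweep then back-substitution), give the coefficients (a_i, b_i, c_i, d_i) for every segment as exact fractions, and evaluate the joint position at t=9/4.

Δ: Δ0=-3, Δ1=4, Δ2=-7, Δ3=3/2, Δ4=1
row 1: diag=6, rhs=42; c'=1/6, d'=7
row 2: denom=4−1·1/6=23/6; d'=(-66−1·7)/(23/6)=-438/23
row 3: denom=6−1·6/23=132/23; d'=(51−1·-438/23)/(132/23)=537/44
row 4: denom=6−2·23/66=175/33; d'=(-3−2·537/44)/(175/33)=-1809/350
back: M4=-1809/350
back: M3=537/44−23/66·-1809/350=2451/175
back: M2=-438/23−6/23·2451/175=-3972/175
back: M1=7−1/6·-3972/175=1887/175
M: M0=0, M1=1887/175, M2=-3972/175, M3=2451/175, M4=-1809/350, M5=0
seg 0: a=4, c=M0/2=0, d=(M1−M0)/(6·2)=629/700, b=Δ0−h0·(2M0+M1)/6=-1154/175
seg 1: a=-2, c=M1/2=1887/350, d=(M2−M1)/(6·1)=-279/50, b=Δ1−h1·(2M1+M2)/6=733/175
seg 2: a=2, c=M2/2=-1986/175, d=(M3−M2)/(6·1)=2141/350, b=Δ2−h2·(2M2+M3)/6=-619/350
seg 3: a=-5, c=M3/2=2451/350, d=(M4−M3)/(6·2)=-2237/1400, b=Δ3−h3·(2M3+M4)/6=-214/35
seg 4: a=-2, c=M4/2=-1809/700, d=(M5−M4)/(6·1)=603/700, b=Δ4−h4·(2M4+M5)/6=953/350
t_q=9/4 → seg 1, τ=1/4; S=-2+733/175·τ+1887/350·τ²+-279/50·τ³=-15749/22400

  seg 0: a=4 b=-1154/175 c=0 d=629/700
  seg 1: a=-2 b=733/175 c=1887/350 d=-279/50
  seg 2: a=2 b=-619/350 c=-1986/175 d=2141/350
  seg 3: a=-5 b=-214/35 c=2451/350 d=-2237/1400
  seg 4: a=-2 b=953/350 c=-1809/700 d=603/700
S(9/4) = -15749/22400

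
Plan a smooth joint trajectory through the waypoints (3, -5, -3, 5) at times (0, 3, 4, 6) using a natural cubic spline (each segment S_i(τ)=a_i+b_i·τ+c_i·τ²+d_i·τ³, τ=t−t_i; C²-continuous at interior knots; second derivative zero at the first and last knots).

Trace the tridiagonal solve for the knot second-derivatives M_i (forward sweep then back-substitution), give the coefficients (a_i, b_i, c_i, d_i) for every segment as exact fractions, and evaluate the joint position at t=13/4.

Δ: Δ0=-8/3, Δ1=2, Δ2=4
row 1: diag=8, rhs=28; c'=1/8, d'=7/2
row 2: denom=6−1·1/8=47/8; d'=(12−1·7/2)/(47/8)=68/47
back: M2=68/47
back: M1=7/2−1/8·68/47=156/47
M: M0=0, M1=156/47, M2=68/47, M3=0
seg 0: a=3, c=M0/2=0, d=(M1−M0)/(6·3)=26/141, b=Δ0−h0·(2M0+M1)/6=-610/141
seg 1: a=-5, c=M1/2=78/47, d=(M2−M1)/(6·1)=-44/141, b=Δ1−h1·(2M1+M2)/6=92/141
seg 2: a=-3, c=M2/2=34/47, d=(M3−M2)/(6·2)=-17/141, b=Δ2−h2·(2M2+M3)/6=428/141
t_q=13/4 → seg 1, τ=1/4; S=-5+92/141·τ+78/47·τ²+-44/141·τ³=-3563/752

  seg 0: a=3 b=-610/141 c=0 d=26/141
  seg 1: a=-5 b=92/141 c=78/47 d=-44/141
  seg 2: a=-3 b=428/141 c=34/47 d=-17/141
S(13/4) = -3563/752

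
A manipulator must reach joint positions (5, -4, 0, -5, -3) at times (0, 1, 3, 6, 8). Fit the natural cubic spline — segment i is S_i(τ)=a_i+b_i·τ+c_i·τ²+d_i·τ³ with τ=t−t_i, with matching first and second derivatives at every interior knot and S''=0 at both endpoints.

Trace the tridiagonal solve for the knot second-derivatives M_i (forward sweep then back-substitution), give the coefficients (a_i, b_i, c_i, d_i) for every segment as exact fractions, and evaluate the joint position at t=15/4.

Δ: Δ0=-9, Δ1=2, Δ2=-5/3, Δ3=1
row 1: diag=6, rhs=66; c'=1/3, d'=11
row 2: denom=10−2·1/3=28/3; d'=(-22−2·11)/(28/3)=-33/7
row 3: denom=10−3·9/28=253/28; d'=(16−3·-33/7)/(253/28)=844/253
back: M3=844/253
back: M2=-33/7−9/28·844/253=-1464/253
back: M1=11−1/3·-1464/253=3271/253
M: M0=0, M1=3271/253, M2=-1464/253, M3=844/253, M4=0
seg 0: a=5, c=M0/2=0, d=(M1−M0)/(6·1)=3271/1518, b=Δ0−h0·(2M0+M1)/6=-16933/1518
seg 1: a=-4, c=M1/2=3271/506, d=(M2−M1)/(6·2)=-4735/3036, b=Δ1−h1·(2M1+M2)/6=-3560/759
seg 2: a=0, c=M2/2=-732/253, d=(M3−M2)/(6·3)=1154/2277, b=Δ2−h2·(2M2+M3)/6=1861/759
seg 3: a=-5, c=M3/2=422/253, d=(M4−M3)/(6·2)=-211/759, b=Δ3−h3·(2M3+M4)/6=-929/759
t_q=15/4 → seg 2, τ=3/4; S=0+1861/759·τ+-732/253·τ²+1154/2277·τ³=313/736

  seg 0: a=5 b=-16933/1518 c=0 d=3271/1518
  seg 1: a=-4 b=-3560/759 c=3271/506 d=-4735/3036
  seg 2: a=0 b=1861/759 c=-732/253 d=1154/2277
  seg 3: a=-5 b=-929/759 c=422/253 d=-211/759
S(15/4) = 313/736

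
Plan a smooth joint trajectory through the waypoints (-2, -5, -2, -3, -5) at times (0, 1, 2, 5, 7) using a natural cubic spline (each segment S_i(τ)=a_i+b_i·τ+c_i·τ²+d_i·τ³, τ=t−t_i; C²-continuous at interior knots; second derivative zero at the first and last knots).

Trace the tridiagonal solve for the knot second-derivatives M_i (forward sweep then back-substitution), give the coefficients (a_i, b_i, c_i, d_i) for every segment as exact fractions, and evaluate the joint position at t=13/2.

  seg 0: a=-2 b=-1919/411 c=0 d=686/411
  seg 1: a=-5 b=139/411 c=686/137 d=-964/411
  seg 2: a=-2 b=1363/411 c=-278/137 d=334/1233
  seg 3: a=-3 b=-635/411 c=56/137 d=-28/411
S(13/2) = -634/137

Δ: Δ0=-3, Δ1=3, Δ2=-1/3, Δ3=-1
row 1: diag=4, rhs=36; c'=1/4, d'=9
row 2: denom=8−1·1/4=31/4; d'=(-20−1·9)/(31/4)=-116/31
row 3: denom=10−3·12/31=274/31; d'=(-4−3·-116/31)/(274/31)=112/137
back: M3=112/137
back: M2=-116/31−12/31·112/137=-556/137
back: M1=9−1/4·-556/137=1372/137
M: M0=0, M1=1372/137, M2=-556/137, M3=112/137, M4=0
seg 0: a=-2, c=M0/2=0, d=(M1−M0)/(6·1)=686/411, b=Δ0−h0·(2M0+M1)/6=-1919/411
seg 1: a=-5, c=M1/2=686/137, d=(M2−M1)/(6·1)=-964/411, b=Δ1−h1·(2M1+M2)/6=139/411
seg 2: a=-2, c=M2/2=-278/137, d=(M3−M2)/(6·3)=334/1233, b=Δ2−h2·(2M2+M3)/6=1363/411
seg 3: a=-3, c=M3/2=56/137, d=(M4−M3)/(6·2)=-28/411, b=Δ3−h3·(2M3+M4)/6=-635/411
t_q=13/2 → seg 3, τ=3/2; S=-3+-635/411·τ+56/137·τ²+-28/411·τ³=-634/137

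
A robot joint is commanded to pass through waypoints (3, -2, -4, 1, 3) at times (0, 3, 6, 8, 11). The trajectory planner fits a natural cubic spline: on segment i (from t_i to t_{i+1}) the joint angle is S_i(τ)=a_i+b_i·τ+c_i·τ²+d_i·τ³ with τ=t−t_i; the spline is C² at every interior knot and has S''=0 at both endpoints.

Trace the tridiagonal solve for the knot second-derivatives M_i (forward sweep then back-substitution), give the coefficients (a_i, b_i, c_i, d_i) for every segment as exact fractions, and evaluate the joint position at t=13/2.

Δ: Δ0=-5/3, Δ1=-2/3, Δ2=5/2, Δ3=2/3
row 1: diag=12, rhs=6; c'=1/4, d'=1/2
row 2: denom=10−3·1/4=37/4; d'=(19−3·1/2)/(37/4)=70/37
row 3: denom=10−2·8/37=354/37; d'=(-11−2·70/37)/(354/37)=-547/354
back: M3=-547/354
back: M2=70/37−8/37·-547/354=394/177
back: M1=1/2−1/4·394/177=-10/177
M: M0=0, M1=-10/177, M2=394/177, M3=-547/354, M4=0
seg 0: a=3, c=M0/2=0, d=(M1−M0)/(6·3)=-5/1593, b=Δ0−h0·(2M0+M1)/6=-290/177
seg 1: a=-2, c=M1/2=-5/177, d=(M2−M1)/(6·3)=202/1593, b=Δ1−h1·(2M1+M2)/6=-305/177
seg 2: a=-4, c=M2/2=197/177, d=(M3−M2)/(6·2)=-445/1416, b=Δ2−h2·(2M2+M3)/6=271/177
seg 3: a=1, c=M3/2=-547/708, d=(M4−M3)/(6·3)=547/6372, b=Δ3−h3·(2M3+M4)/6=261/118
t_q=13/2 → seg 2, τ=1/2; S=-4+271/177·τ+197/177·τ²+-445/1416·τ³=-11311/3776

  seg 0: a=3 b=-290/177 c=0 d=-5/1593
  seg 1: a=-2 b=-305/177 c=-5/177 d=202/1593
  seg 2: a=-4 b=271/177 c=197/177 d=-445/1416
  seg 3: a=1 b=261/118 c=-547/708 d=547/6372
S(13/2) = -11311/3776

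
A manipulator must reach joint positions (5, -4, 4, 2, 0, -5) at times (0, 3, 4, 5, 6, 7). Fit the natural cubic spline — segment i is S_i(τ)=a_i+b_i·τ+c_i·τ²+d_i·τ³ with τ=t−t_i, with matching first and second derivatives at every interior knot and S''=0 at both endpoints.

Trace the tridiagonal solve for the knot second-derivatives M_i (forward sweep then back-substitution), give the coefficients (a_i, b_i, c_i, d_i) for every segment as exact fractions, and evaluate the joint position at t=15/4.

Δ: Δ0=-3, Δ1=8, Δ2=-2, Δ3=-2, Δ4=-5
row 1: diag=8, rhs=66; c'=1/8, d'=33/4
row 2: denom=4−1·1/8=31/8; d'=(-60−1·33/4)/(31/8)=-546/31
row 3: denom=4−1·8/31=116/31; d'=(0−1·-546/31)/(116/31)=273/58
row 4: denom=4−1·31/116=433/116; d'=(-18−1·273/58)/(433/116)=-2634/433
back: M4=-2634/433
back: M3=273/58−31/116·-2634/433=2742/433
back: M2=-546/31−8/31·2742/433=-8334/433
back: M1=33/4−1/8·-8334/433=4614/433
M: M0=0, M1=4614/433, M2=-8334/433, M3=2742/433, M4=-2634/433, M5=0
seg 0: a=5, c=M0/2=0, d=(M1−M0)/(6·3)=769/1299, b=Δ0−h0·(2M0+M1)/6=-3606/433
seg 1: a=-4, c=M1/2=2307/433, d=(M2−M1)/(6·1)=-2158/433, b=Δ1−h1·(2M1+M2)/6=3315/433
seg 2: a=4, c=M2/2=-4167/433, d=(M3−M2)/(6·1)=1846/433, b=Δ2−h2·(2M2+M3)/6=1455/433
seg 3: a=2, c=M3/2=1371/433, d=(M4−M3)/(6·1)=-896/433, b=Δ3−h3·(2M3+M4)/6=-1341/433
seg 4: a=0, c=M4/2=-1317/433, d=(M5−M4)/(6·1)=439/433, b=Δ4−h4·(2M4+M5)/6=-1287/433
t_q=15/4 → seg 1, τ=3/4; S=-4+3315/433·τ+2307/433·τ²+-2158/433·τ³=36529/13856

  seg 0: a=5 b=-3606/433 c=0 d=769/1299
  seg 1: a=-4 b=3315/433 c=2307/433 d=-2158/433
  seg 2: a=4 b=1455/433 c=-4167/433 d=1846/433
  seg 3: a=2 b=-1341/433 c=1371/433 d=-896/433
  seg 4: a=0 b=-1287/433 c=-1317/433 d=439/433
S(15/4) = 36529/13856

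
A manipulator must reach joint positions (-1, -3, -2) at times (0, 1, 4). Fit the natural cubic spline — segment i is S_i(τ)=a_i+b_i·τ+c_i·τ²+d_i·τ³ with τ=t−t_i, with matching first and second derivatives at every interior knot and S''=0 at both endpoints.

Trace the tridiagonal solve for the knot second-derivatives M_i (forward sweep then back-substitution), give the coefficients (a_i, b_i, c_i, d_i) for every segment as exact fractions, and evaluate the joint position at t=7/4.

Δ: Δ0=-2, Δ1=1/3
row 1: diag=8, rhs=14; c'=3/8, d'=7/4
back: M1=7/4
M: M0=0, M1=7/4, M2=0
seg 0: a=-1, c=M0/2=0, d=(M1−M0)/(6·1)=7/24, b=Δ0−h0·(2M0+M1)/6=-55/24
seg 1: a=-3, c=M1/2=7/8, d=(M2−M1)/(6·3)=-7/72, b=Δ1−h1·(2M1+M2)/6=-17/12
t_q=7/4 → seg 1, τ=3/4; S=-3+-17/12·τ+7/8·τ²+-7/72·τ³=-1849/512

  seg 0: a=-1 b=-55/24 c=0 d=7/24
  seg 1: a=-3 b=-17/12 c=7/8 d=-7/72
S(7/4) = -1849/512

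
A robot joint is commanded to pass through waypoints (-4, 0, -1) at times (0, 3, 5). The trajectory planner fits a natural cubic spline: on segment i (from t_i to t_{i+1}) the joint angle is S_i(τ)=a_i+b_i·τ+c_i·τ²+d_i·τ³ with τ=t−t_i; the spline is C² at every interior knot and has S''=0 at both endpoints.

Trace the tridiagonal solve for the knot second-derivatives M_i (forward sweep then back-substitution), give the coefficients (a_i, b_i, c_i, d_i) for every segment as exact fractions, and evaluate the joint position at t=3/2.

  seg 0: a=-4 b=113/60 c=0 d=-11/180
  seg 1: a=0 b=7/30 c=-11/20 d=11/120
S(3/2) = -221/160

Δ: Δ0=4/3, Δ1=-1/2
row 1: diag=10, rhs=-11; c'=1/5, d'=-11/10
back: M1=-11/10
M: M0=0, M1=-11/10, M2=0
seg 0: a=-4, c=M0/2=0, d=(M1−M0)/(6·3)=-11/180, b=Δ0−h0·(2M0+M1)/6=113/60
seg 1: a=0, c=M1/2=-11/20, d=(M2−M1)/(6·2)=11/120, b=Δ1−h1·(2M1+M2)/6=7/30
t_q=3/2 → seg 0, τ=3/2; S=-4+113/60·τ+0·τ²+-11/180·τ³=-221/160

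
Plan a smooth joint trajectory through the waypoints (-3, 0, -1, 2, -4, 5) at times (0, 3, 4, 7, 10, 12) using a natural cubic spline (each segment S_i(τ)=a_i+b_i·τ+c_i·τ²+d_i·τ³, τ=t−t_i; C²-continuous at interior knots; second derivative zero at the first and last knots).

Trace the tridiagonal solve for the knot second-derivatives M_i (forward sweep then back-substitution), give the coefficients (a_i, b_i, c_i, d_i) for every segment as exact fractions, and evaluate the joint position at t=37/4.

  seg 0: a=-3 b=2705/1394 c=0 d=-437/4182
  seg 1: a=0 b=-614/697 c=-1311/1394 d=1145/1394
  seg 2: a=-1 b=-415/1394 c=1062/697 d=-507/1394
  seg 3: a=2 b=-40/41 c=-2439/1394 d=1963/4182
  seg 4: a=-4 b=1673/1394 c=1725/697 d=-575/1394
S(37/4) = -330635/89216

Δ: Δ0=1, Δ1=-1, Δ2=1, Δ3=-2, Δ4=9/2
row 1: diag=8, rhs=-12; c'=1/8, d'=-3/2
row 2: denom=8−1·1/8=63/8; d'=(12−1·-3/2)/(63/8)=12/7
row 3: denom=12−3·8/21=76/7; d'=(-18−3·12/7)/(76/7)=-81/38
row 4: denom=10−3·21/76=697/76; d'=(39−3·-81/38)/(697/76)=3450/697
back: M4=3450/697
back: M3=-81/38−21/76·3450/697=-2439/697
back: M2=12/7−8/21·-2439/697=2124/697
back: M1=-3/2−1/8·2124/697=-1311/697
M: M0=0, M1=-1311/697, M2=2124/697, M3=-2439/697, M4=3450/697, M5=0
seg 0: a=-3, c=M0/2=0, d=(M1−M0)/(6·3)=-437/4182, b=Δ0−h0·(2M0+M1)/6=2705/1394
seg 1: a=0, c=M1/2=-1311/1394, d=(M2−M1)/(6·1)=1145/1394, b=Δ1−h1·(2M1+M2)/6=-614/697
seg 2: a=-1, c=M2/2=1062/697, d=(M3−M2)/(6·3)=-507/1394, b=Δ2−h2·(2M2+M3)/6=-415/1394
seg 3: a=2, c=M3/2=-2439/1394, d=(M4−M3)/(6·3)=1963/4182, b=Δ3−h3·(2M3+M4)/6=-40/41
seg 4: a=-4, c=M4/2=1725/697, d=(M5−M4)/(6·2)=-575/1394, b=Δ4−h4·(2M4+M5)/6=1673/1394
t_q=37/4 → seg 3, τ=9/4; S=2+-40/41·τ+-2439/1394·τ²+1963/4182·τ³=-330635/89216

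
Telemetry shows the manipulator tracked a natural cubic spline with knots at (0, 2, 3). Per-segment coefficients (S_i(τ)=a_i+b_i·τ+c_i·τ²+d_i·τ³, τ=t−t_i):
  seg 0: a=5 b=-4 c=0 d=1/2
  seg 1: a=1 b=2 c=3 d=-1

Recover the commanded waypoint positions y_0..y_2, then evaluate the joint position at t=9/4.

y_0=5 y_1=1 y_2=5
S(9/4) = 107/64

y_0 = S_0(0) = a_0 = 5
y_1 = S_1(0) = a_1 = 1
y_2 = S_1(1) = 5
t_q=9/4 is in segment 1 (τ=1/4); S_1(τ)=107/64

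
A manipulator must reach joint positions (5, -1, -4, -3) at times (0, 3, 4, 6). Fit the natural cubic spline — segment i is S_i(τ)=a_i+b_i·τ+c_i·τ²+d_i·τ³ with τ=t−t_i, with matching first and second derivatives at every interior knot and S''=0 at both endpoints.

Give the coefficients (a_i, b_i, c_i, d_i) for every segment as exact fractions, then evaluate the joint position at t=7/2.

Δ: Δ0=-2, Δ1=-3, Δ2=1/2
row 1: diag=8, rhs=-6; c'=1/8, d'=-3/4
row 2: denom=6−1·1/8=47/8; d'=(21−1·-3/4)/(47/8)=174/47
back: M2=174/47
back: M1=-3/4−1/8·174/47=-57/47
M: M0=0, M1=-57/47, M2=174/47, M3=0
seg 0: a=5, c=M0/2=0, d=(M1−M0)/(6·3)=-19/282, b=Δ0−h0·(2M0+M1)/6=-131/94
seg 1: a=-1, c=M1/2=-57/94, d=(M2−M1)/(6·1)=77/94, b=Δ1−h1·(2M1+M2)/6=-151/47
seg 2: a=-4, c=M2/2=87/47, d=(M3−M2)/(6·2)=-29/94, b=Δ2−h2·(2M2+M3)/6=-185/94
t_q=7/2 → seg 1, τ=1/2; S=-1+-151/47·τ+-57/94·τ²+77/94·τ³=-1997/752

  seg 0: a=5 b=-131/94 c=0 d=-19/282
  seg 1: a=-1 b=-151/47 c=-57/94 d=77/94
  seg 2: a=-4 b=-185/94 c=87/47 d=-29/94
S(7/2) = -1997/752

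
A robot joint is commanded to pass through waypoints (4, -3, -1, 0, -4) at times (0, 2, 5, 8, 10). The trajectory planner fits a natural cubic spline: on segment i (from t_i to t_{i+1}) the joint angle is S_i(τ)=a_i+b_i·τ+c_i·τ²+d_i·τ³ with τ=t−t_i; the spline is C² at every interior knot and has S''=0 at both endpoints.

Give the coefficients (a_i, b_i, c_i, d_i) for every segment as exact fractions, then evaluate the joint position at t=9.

Δ: Δ0=-7/2, Δ1=2/3, Δ2=1/3, Δ3=-2
row 1: diag=10, rhs=25; c'=3/10, d'=5/2
row 2: denom=12−3·3/10=111/10; d'=(-2−3·5/2)/(111/10)=-95/111
row 3: denom=10−3·10/37=340/37; d'=(-14−3·-95/111)/(340/37)=-423/340
back: M3=-423/340
back: M2=-95/111−10/37·-423/340=-53/102
back: M1=5/2−3/10·-53/102=903/340
M: M0=0, M1=903/340, M2=-53/102, M3=-423/340, M4=0
seg 0: a=4, c=M0/2=0, d=(M1−M0)/(6·2)=301/1360, b=Δ0−h0·(2M0+M1)/6=-1491/340
seg 1: a=-3, c=M1/2=903/680, d=(M2−M1)/(6·3)=-3239/18360, b=Δ1−h1·(2M1+M2)/6=-147/85
seg 2: a=-1, c=M2/2=-53/204, d=(M3−M2)/(6·3)=-739/18360, b=Δ2−h2·(2M2+M3)/6=59/40
seg 3: a=0, c=M3/2=-423/680, d=(M4−M3)/(6·2)=141/1360, b=Δ3−h3·(2M3+M4)/6=-199/170
t_q=9 → seg 3, τ=1; S=0+-199/170·τ+-423/680·τ²+141/1360·τ³=-2297/1360

  seg 0: a=4 b=-1491/340 c=0 d=301/1360
  seg 1: a=-3 b=-147/85 c=903/680 d=-3239/18360
  seg 2: a=-1 b=59/40 c=-53/204 d=-739/18360
  seg 3: a=0 b=-199/170 c=-423/680 d=141/1360
S(9) = -2297/1360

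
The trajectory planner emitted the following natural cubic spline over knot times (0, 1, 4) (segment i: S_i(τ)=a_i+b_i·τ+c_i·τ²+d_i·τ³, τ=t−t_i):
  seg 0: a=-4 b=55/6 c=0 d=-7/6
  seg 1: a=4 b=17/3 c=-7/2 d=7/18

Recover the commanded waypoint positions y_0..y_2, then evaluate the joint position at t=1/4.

y_0 = S_0(0) = a_0 = -4
y_1 = S_1(0) = a_1 = 4
y_2 = S_1(3) = 0
t_q=1/4 is in segment 0 (τ=1/4); S_0(τ)=-221/128

y_0=-4 y_1=4 y_2=0
S(1/4) = -221/128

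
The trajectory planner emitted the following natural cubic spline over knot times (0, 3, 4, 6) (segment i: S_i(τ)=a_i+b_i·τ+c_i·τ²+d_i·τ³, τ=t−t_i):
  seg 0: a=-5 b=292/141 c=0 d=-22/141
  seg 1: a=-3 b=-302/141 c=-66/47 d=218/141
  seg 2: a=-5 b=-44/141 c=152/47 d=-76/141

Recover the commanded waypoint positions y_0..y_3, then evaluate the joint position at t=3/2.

y_0=-5 y_1=-3 y_2=-5 y_3=3
S(3/2) = -455/188

y_0 = S_0(0) = a_0 = -5
y_1 = S_1(0) = a_1 = -3
y_2 = S_2(0) = a_2 = -5
y_3 = S_2(2) = 3
t_q=3/2 is in segment 0 (τ=3/2); S_0(τ)=-455/188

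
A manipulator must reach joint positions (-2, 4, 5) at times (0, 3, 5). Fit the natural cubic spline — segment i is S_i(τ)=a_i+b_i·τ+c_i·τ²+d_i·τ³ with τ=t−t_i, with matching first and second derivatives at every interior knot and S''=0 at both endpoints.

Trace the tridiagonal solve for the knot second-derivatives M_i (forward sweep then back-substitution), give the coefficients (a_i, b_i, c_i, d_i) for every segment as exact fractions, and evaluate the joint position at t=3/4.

Δ: Δ0=2, Δ1=1/2
row 1: diag=10, rhs=-9; c'=1/5, d'=-9/10
back: M1=-9/10
M: M0=0, M1=-9/10, M2=0
seg 0: a=-2, c=M0/2=0, d=(M1−M0)/(6·3)=-1/20, b=Δ0−h0·(2M0+M1)/6=49/20
seg 1: a=4, c=M1/2=-9/20, d=(M2−M1)/(6·2)=3/40, b=Δ1−h1·(2M1+M2)/6=11/10
t_q=3/4 → seg 0, τ=3/4; S=-2+49/20·τ+0·τ²+-1/20·τ³=-47/256

  seg 0: a=-2 b=49/20 c=0 d=-1/20
  seg 1: a=4 b=11/10 c=-9/20 d=3/40
S(3/4) = -47/256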